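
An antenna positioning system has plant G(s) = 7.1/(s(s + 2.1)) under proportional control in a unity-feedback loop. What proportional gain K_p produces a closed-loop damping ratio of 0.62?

K_p = 0.404

Closed-loop characteristic equation: s² + 2.1s + K_p·7.1 = 0.
So ω_n = √(7.1K_p) and 2ζω_n = 2.1, giving ζ = 2.1/(2√(7.1K_p)).
Setting ζ = 0.62: √(7.1K_p) = 2.1/(2·0.62) = 1.694, so K_p = 2.868/7.1 = 0.404.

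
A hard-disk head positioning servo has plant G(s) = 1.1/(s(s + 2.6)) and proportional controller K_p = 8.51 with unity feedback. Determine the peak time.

Closed-loop characteristic equation: s² + 2.6s + 9.361 = 0, so ω_n = 3.06 rad/s and ζ = 2.6/(2·3.06) = 0.4249.
Damped frequency ω_d = ω_n√(1−ζ²) = 2.77 rad/s, so peak time T_p = π/ω_d = 1.13 s.

T_p = 1.13 s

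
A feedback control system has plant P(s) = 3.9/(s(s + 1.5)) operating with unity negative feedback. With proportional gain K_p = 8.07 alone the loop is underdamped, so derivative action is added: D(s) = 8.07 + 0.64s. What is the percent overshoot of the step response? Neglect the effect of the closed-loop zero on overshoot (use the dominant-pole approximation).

Forward path: (8.07 + 0.64s)·3.9/(s(s+1.5)). The closed-loop characteristic equation is s² + (1.5 + 3.9·0.64)s + 3.9·8.07 = 0.
That is s² + 3.996s + 31.47 = 0, so ω_n = 5.61 rad/s and ζ = 3.996/(2·5.61) = 0.3561.
%OS = 100·exp(−πζ/√(1−ζ²)) = 30.2%.

30.2%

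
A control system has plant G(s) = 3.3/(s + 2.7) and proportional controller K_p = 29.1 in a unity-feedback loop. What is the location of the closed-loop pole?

Closed-loop transfer function: T(s) = K_p·G(s)/(1 + K_p·G(s)) = 96.03/(s + 2.7 + 96.03) = 96.03/(s + 98.73).
The closed-loop pole is at s = −98.73.

s = -98.73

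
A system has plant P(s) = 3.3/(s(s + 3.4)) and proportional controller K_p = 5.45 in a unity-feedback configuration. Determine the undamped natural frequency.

ω_n = 4.24 rad/s

The closed-loop denominator is s(s+3.4) + 5.45·3.3 = s² + 3.4s + 17.98.
So ω_n² = 17.98 ⇒ ω_n = 4.241 rad/s, and ζ = 3.4/(2ω_n) = 0.401.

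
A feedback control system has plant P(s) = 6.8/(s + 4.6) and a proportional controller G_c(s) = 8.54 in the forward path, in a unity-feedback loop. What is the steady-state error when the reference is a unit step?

0.0734

The loop is type 0. Static position error constant K_pos = G_c(0)·P(0) = 8.54·1.478 = 12.62.
Steady-state error to a unit step: e_ss = 1/(1+K_pos) = 1/13.62 = 0.0734.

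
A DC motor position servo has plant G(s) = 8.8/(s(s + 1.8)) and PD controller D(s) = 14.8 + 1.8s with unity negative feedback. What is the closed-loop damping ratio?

ζ = 0.773

Forward path: (14.8 + 1.8s)·8.8/(s(s+1.8)). The closed-loop characteristic equation is s² + (1.8 + 8.8·1.8)s + 8.8·14.8 = 0.
That is s² + 17.64s + 130.2 = 0, so ω_n = 11.41 rad/s and ζ = 17.64/(2·11.41) = 0.7729.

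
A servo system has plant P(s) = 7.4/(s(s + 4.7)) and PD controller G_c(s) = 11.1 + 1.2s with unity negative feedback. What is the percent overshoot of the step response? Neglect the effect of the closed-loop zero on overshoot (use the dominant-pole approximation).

2.86%

Forward path: (11.1 + 1.2s)·7.4/(s(s+4.7)). The closed-loop characteristic equation is s² + (4.7 + 7.4·1.2)s + 7.4·11.1 = 0.
That is s² + 13.58s + 82.14 = 0, so ω_n = 9.063 rad/s and ζ = 13.58/(2·9.063) = 0.7492.
%OS = 100·exp(−πζ/√(1−ζ²)) = 2.86%.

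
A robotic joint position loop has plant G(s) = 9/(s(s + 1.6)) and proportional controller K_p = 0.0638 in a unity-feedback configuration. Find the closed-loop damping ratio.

The closed-loop denominator is s(s+1.6) + 0.0638·9 = s² + 1.6s + 0.5742.
So ω_n² = 0.5742 ⇒ ω_n = 0.7578 rad/s, and ζ = 1.6/(2ω_n) = 1.06.

ζ = 1.06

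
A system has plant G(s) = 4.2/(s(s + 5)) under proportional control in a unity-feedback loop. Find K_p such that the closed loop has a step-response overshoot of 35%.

K_p = 14.8

From %OS = 100·exp(−πζ/√(1−ζ²)) = 35%, ζ = −ln(0.35)/√(π²+ln²(0.35)) = 0.3169.
Characteristic equation s² + 5s + 4.2K_p = 0 gives ζ = 5/(2√(4.2K_p)).
Setting ζ = 0.3169: √(4.2K_p) = 5/(2·0.3169) = 7.888, so K_p = 62.22/4.2 = 14.8.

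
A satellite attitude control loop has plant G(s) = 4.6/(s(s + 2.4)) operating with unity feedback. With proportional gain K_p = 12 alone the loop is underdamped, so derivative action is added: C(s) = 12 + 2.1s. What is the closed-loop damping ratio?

Forward path: (12 + 2.1s)·4.6/(s(s+2.4)). The closed-loop characteristic equation is s² + (2.4 + 4.6·2.1)s + 4.6·12 = 0.
That is s² + 12.06s + 55.2 = 0, so ω_n = 7.43 rad/s and ζ = 12.06/(2·7.43) = 0.8116.

ζ = 0.812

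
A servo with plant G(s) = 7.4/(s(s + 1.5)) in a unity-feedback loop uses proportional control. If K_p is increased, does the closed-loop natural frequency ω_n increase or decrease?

increase

ω_n = √(7.4·K_p), which grows with K_p.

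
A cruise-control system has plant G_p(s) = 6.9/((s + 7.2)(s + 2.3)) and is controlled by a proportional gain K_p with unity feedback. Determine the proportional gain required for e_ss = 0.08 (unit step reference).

K_p = 27.6

For a type-0 loop with proportional control, e_ss = 1/(1 + K_p·G_p(0)).
G_p(0) = 0.4167. Require 1/(1 + K_p·0.4167) = 0.08, so 1 + 0.4167·K_p = 12.5.
K_p = (12.5 − 1)/0.4167 = 27.6.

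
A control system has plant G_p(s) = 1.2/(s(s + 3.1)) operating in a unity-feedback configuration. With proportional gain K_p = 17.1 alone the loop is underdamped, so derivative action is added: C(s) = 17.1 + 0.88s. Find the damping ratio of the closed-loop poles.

Forward path: (17.1 + 0.88s)·1.2/(s(s+3.1)). The closed-loop characteristic equation is s² + (3.1 + 1.2·0.88)s + 1.2·17.1 = 0.
That is s² + 4.156s + 20.52 = 0, so ω_n = 4.53 rad/s and ζ = 4.156/(2·4.53) = 0.4587.

ζ = 0.459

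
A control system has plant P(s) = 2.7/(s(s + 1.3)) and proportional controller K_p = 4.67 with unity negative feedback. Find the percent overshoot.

From 1 + K_pP(s) = 0: s² + 1.3s + 12.61 = 0 ⇒ ω_n = 3.551, ζ = 0.1831.
%OS = 100·exp(−πζ/√(1−ζ²)) = 100·exp(−π·0.1831/√0.9665) = 55.7%.

55.7%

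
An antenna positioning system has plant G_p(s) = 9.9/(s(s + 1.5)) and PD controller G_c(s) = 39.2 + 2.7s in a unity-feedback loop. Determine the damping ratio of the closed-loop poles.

Forward path: (39.2 + 2.7s)·9.9/(s(s+1.5)). The closed-loop characteristic equation is s² + (1.5 + 9.9·2.7)s + 9.9·39.2 = 0.
That is s² + 28.23s + 388.1 = 0, so ω_n = 19.7 rad/s and ζ = 28.23/(2·19.7) = 0.7165.

ζ = 0.717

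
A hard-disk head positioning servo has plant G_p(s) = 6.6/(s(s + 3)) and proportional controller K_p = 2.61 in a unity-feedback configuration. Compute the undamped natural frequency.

The closed-loop denominator is s(s+3) + 2.61·6.6 = s² + 3s + 17.23.
Matching s² + 2ζω_n s + ω_n²: ω_n = √17.23 = 4.15 rad/s and 2ζω_n = 3, so ζ = 3/(2·4.15) = 0.361.

ω_n = 4.15 rad/s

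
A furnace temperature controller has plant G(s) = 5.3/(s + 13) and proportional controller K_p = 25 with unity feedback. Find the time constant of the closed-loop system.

τ = 0.00687 s

Closed-loop transfer function: T(s) = K_p·G(s)/(1 + K_p·G(s)) = 132.5/(s + 13 + 132.5) = 132.5/(s + 145.5).
Time constant τ = 1/145.5 = 0.00687 s.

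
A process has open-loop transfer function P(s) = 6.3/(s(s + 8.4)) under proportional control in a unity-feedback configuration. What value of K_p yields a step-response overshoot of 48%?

From %OS = 100·exp(−πζ/√(1−ζ²)) = 48%, ζ = −ln(0.48)/√(π²+ln²(0.48)) = 0.2275.
Characteristic equation s² + 8.4s + 6.3K_p = 0 gives ζ = 8.4/(2√(6.3K_p)).
Setting ζ = 0.2275: √(6.3K_p) = 8.4/(2·0.2275) = 18.46, so K_p = 340.8/6.3 = 54.1.

K_p = 54.1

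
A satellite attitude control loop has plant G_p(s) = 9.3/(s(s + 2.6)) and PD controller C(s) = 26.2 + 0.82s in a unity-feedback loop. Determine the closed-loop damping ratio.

ζ = 0.328

Forward path: (26.2 + 0.82s)·9.3/(s(s+2.6)). The closed-loop characteristic equation is s² + (2.6 + 9.3·0.82)s + 9.3·26.2 = 0.
That is s² + 10.23s + 243.7 = 0, so ω_n = 15.61 rad/s and ζ = 10.23/(2·15.61) = 0.3276.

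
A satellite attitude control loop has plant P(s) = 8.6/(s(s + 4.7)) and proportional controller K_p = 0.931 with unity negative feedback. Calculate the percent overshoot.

From 1 + K_pP(s) = 0: s² + 4.7s + 8.007 = 0 ⇒ ω_n = 2.83, ζ = 0.8305.
%OS = 100·exp(−πζ/√(1−ζ²)) = 100·exp(−π·0.8305/√0.3103) = 0.924%.

0.924%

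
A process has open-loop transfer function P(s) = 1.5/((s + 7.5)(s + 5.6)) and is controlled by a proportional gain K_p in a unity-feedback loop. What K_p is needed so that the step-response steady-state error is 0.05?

K_p = 532

The loop is type 0, so e_ss(step) = 1/(1 + K_pos) with K_pos = K_p·P(0).
P(0) = 0.03571. Require 1/(1 + K_p·0.03571) = 0.05, so 1 + 0.03571·K_p = 20.
K_p = (20 − 1)/0.03571 = 532.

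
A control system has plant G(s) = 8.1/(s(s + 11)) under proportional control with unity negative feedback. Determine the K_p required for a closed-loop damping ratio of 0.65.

K_p = 8.84

Closed-loop characteristic equation: s² + 11s + K_p·8.1 = 0.
So ω_n = √(8.1K_p) and 2ζω_n = 11, giving ζ = 11/(2√(8.1K_p)).
Setting ζ = 0.65: √(8.1K_p) = 11/(2·0.65) = 8.462, so K_p = 71.6/8.1 = 8.84.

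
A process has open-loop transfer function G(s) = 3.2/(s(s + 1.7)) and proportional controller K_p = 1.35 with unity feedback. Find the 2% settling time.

T_s ≈ 4.71 s

The closed-loop denominator s² + 1.7s + 4.32 gives ω_n = √4.32 = 2.078 and ζ = 1.7/(2ω_n) = 0.409.
2% settling time T_s ≈ 4/(ζω_n) = 4/0.85 = 4.71 s.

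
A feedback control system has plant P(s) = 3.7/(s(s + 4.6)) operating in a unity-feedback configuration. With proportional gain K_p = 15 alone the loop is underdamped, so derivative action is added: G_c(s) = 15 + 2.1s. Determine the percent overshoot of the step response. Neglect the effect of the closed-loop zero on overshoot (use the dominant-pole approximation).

Forward path: (15 + 2.1s)·3.7/(s(s+4.6)). The closed-loop characteristic equation is s² + (4.6 + 3.7·2.1)s + 3.7·15 = 0.
That is s² + 12.37s + 55.5 = 0, so ω_n = 7.45 rad/s and ζ = 12.37/(2·7.45) = 0.8302.
%OS = 100·exp(−πζ/√(1−ζ²)) = 0.929%.

0.929%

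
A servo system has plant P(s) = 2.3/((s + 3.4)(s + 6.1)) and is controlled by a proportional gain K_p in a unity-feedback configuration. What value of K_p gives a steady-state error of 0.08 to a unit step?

The loop is type 0, so e_ss(step) = 1/(1 + K_pos) with K_pos = K_p·P(0).
P(0) = 0.1109. Require 1/(1 + K_p·0.1109) = 0.08, so 1 + 0.1109·K_p = 12.5.
K_p = (12.5 − 1)/0.1109 = 104.

K_p = 104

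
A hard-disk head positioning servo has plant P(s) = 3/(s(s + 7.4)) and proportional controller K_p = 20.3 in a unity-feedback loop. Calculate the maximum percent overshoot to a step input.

18.4%

The closed-loop denominator s² + 7.4s + 60.9 gives ω_n = √60.9 = 7.804 and ζ = 7.4/(2ω_n) = 0.4741.
%OS = 100·exp(−πζ/√(1−ζ²)) = 100·exp(−π·0.4741/√0.7752) = 18.4%.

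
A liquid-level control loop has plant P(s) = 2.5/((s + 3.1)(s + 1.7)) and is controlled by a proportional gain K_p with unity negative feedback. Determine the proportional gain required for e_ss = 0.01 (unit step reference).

The loop is type 0, so e_ss(step) = 1/(1 + K_pos) with K_pos = K_p·P(0).
P(0) = 0.4744. Require 1/(1 + K_p·0.4744) = 0.01, so 1 + 0.4744·K_p = 100.
K_p = (100 − 1)/0.4744 = 209.

K_p = 209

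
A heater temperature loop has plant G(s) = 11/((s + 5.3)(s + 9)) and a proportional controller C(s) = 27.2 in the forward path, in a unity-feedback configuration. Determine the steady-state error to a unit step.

The loop is type 0. Static position error constant K_pos = C(0)·G(0) = 27.2·0.2306 = 6.273.
Steady-state error to a unit step: e_ss = 1/(1+K_pos) = 1/7.273 = 0.138.

0.138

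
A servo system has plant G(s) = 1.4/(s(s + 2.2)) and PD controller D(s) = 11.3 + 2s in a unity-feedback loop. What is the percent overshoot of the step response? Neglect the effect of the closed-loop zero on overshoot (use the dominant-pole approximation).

7.9%

Forward path: (11.3 + 2s)·1.4/(s(s+2.2)). The closed-loop characteristic equation is s² + (2.2 + 1.4·2)s + 1.4·11.3 = 0.
That is s² + 5s + 15.82 = 0, so ω_n = 3.977 rad/s and ζ = 5/(2·3.977) = 0.6285.
%OS = 100·exp(−πζ/√(1−ζ²)) = 7.9%.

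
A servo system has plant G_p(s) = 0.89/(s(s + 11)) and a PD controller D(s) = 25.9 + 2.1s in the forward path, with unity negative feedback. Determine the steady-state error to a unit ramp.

The loop has one pole at the origin (type 1). Velocity error constant K_v = lim_{s→0} s·D(s)G_p(s) = 25.9·0.89/11 = 2.096.
Steady-state error to a unit ramp: e_ss = 1/K_v = 0.477.

0.477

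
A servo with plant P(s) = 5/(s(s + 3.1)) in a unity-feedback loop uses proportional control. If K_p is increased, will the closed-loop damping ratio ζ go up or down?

decrease

ζ = 3.1/(2√(5K_p)); increasing K_p raises the denominator, so ζ falls.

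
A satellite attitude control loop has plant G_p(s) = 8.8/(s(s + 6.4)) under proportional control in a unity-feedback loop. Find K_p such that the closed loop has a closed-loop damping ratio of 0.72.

K_p = 2.24

Closed-loop characteristic equation: s² + 6.4s + K_p·8.8 = 0.
So ω_n = √(8.8K_p) and 2ζω_n = 6.4, giving ζ = 6.4/(2√(8.8K_p)).
Setting ζ = 0.72: √(8.8K_p) = 6.4/(2·0.72) = 4.444, so K_p = 19.75/8.8 = 2.24.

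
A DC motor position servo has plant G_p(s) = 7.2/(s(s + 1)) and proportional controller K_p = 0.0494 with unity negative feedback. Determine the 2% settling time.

T_s ≈ 8 s

Closed-loop characteristic equation: s² + 1s + 0.3557 = 0, so ω_n = 0.5964 rad/s and ζ = 1/(2·0.5964) = 0.8384.
2% settling time T_s ≈ 4/(ζω_n) = 4/0.5 = 8 s.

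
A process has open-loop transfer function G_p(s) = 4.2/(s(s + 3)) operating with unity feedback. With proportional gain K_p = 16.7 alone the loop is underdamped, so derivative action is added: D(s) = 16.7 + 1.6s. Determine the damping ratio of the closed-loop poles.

Forward path: (16.7 + 1.6s)·4.2/(s(s+3)). The closed-loop characteristic equation is s² + (3 + 4.2·1.6)s + 4.2·16.7 = 0.
That is s² + 9.72s + 70.14 = 0, so ω_n = 8.375 rad/s and ζ = 9.72/(2·8.375) = 0.5803.

ζ = 0.58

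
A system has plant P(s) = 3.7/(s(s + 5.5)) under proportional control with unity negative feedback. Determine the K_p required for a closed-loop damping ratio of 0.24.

K_p = 35.5

Closed-loop characteristic equation: s² + 5.5s + K_p·3.7 = 0.
So ω_n = √(3.7K_p) and 2ζω_n = 5.5, giving ζ = 5.5/(2√(3.7K_p)).
Setting ζ = 0.24: √(3.7K_p) = 5.5/(2·0.24) = 11.46, so K_p = 131.3/3.7 = 35.5.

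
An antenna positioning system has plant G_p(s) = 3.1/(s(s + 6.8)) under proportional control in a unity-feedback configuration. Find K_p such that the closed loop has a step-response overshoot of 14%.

K_p = 13.2

From %OS = 100·exp(−πζ/√(1−ζ²)) = 14%, ζ = −ln(0.14)/√(π²+ln²(0.14)) = 0.5305.
Characteristic equation s² + 6.8s + 3.1K_p = 0 gives ζ = 6.8/(2√(3.1K_p)).
Setting ζ = 0.5305: √(3.1K_p) = 6.8/(2·0.5305) = 6.409, so K_p = 41.07/3.1 = 13.2.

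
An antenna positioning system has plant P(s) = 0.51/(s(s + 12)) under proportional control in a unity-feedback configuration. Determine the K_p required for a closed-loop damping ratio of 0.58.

Closed-loop characteristic equation: s² + 12s + K_p·0.51 = 0.
So ω_n = √(0.51K_p) and 2ζω_n = 12, giving ζ = 12/(2√(0.51K_p)).
Setting ζ = 0.58: √(0.51K_p) = 12/(2·0.58) = 10.34, so K_p = 107/0.51 = 210.

K_p = 210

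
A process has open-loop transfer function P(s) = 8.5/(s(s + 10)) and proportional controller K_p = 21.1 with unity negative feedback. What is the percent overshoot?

The closed-loop denominator s² + 10s + 179.4 gives ω_n = √179.4 = 13.39 and ζ = 10/(2ω_n) = 0.3734.
%OS = 100·exp(−πζ/√(1−ζ²)) = 100·exp(−π·0.3734/√0.8606) = 28.2%.

28.2%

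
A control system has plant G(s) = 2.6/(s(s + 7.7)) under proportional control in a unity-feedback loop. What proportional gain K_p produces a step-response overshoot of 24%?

From %OS = 100·exp(−πζ/√(1−ζ²)) = 24%, ζ = −ln(0.24)/√(π²+ln²(0.24)) = 0.4136.
Characteristic equation s² + 7.7s + 2.6K_p = 0 gives ζ = 7.7/(2√(2.6K_p)).
Setting ζ = 0.4136: √(2.6K_p) = 7.7/(2·0.4136) = 9.309, so K_p = 86.65/2.6 = 33.3.

K_p = 33.3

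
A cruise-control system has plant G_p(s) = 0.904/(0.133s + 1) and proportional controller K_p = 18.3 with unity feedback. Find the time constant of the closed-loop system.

Closed loop: T(s) = K_p·G_p/(1+K_p·G_p) = 16.54/(0.133s + 1 + 16.54), with pole at s = −(1 + 16.54)/0.133 = −131.9.
Closed-loop time constant τ = 1/131.9 = 0.00758 s.

τ = 0.00758 s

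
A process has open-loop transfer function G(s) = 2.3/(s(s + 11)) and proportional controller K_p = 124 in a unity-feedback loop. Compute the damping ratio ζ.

The closed-loop denominator is s(s+11) + 124·2.3 = s² + 11s + 285.2.
So ω_n² = 285.2 ⇒ ω_n = 16.89 rad/s, and ζ = 11/(2ω_n) = 0.326.

ζ = 0.326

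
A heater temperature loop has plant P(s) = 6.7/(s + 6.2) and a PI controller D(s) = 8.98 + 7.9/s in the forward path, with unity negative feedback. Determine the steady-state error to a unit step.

The open loop D(s)P(s) has a pole at the origin (type 1), so the static position error constant is infinite and e_ss = 1/(1+∞) = 0.

0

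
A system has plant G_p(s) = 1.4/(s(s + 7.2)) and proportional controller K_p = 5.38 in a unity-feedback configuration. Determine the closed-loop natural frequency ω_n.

ω_n = 2.74 rad/s

With unity feedback the closed-loop characteristic equation is s² + 7.2s + 5.38·1.4 = s² + 7.2s + 7.532 = 0.
Matching s² + 2ζω_n s + ω_n²: ω_n = √7.532 = 2.744 rad/s and 2ζω_n = 7.2, so ζ = 7.2/(2·2.744) = 1.31.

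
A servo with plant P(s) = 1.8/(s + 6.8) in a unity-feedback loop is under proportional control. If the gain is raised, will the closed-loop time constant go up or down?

decrease

Closed-loop pole is at s = −(6.8+K_p·1.8); larger K_p moves it further left, so τ = 1/(6.8+K_p·1.8) decreases.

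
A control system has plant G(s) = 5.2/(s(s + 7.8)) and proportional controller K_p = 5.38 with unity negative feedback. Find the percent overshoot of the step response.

The closed-loop denominator s² + 7.8s + 27.98 gives ω_n = √27.98 = 5.289 and ζ = 7.8/(2ω_n) = 0.7373.
%OS = 100·exp(−πζ/√(1−ζ²)) = 100·exp(−π·0.7373/√0.4563) = 3.24%.

3.24%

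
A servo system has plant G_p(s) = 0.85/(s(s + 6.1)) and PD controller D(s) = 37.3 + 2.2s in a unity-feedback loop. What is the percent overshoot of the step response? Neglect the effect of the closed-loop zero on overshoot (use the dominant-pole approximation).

4.3%

Forward path: (37.3 + 2.2s)·0.85/(s(s+6.1)). The closed-loop characteristic equation is s² + (6.1 + 0.85·2.2)s + 0.85·37.3 = 0.
That is s² + 7.97s + 31.7 = 0, so ω_n = 5.631 rad/s and ζ = 7.97/(2·5.631) = 0.7077.
%OS = 100·exp(−πζ/√(1−ζ²)) = 4.3%.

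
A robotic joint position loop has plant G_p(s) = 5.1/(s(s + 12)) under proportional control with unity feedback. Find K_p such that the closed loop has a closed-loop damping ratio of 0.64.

Closed-loop characteristic equation: s² + 12s + K_p·5.1 = 0.
So ω_n = √(5.1K_p) and 2ζω_n = 12, giving ζ = 12/(2√(5.1K_p)).
Setting ζ = 0.64: √(5.1K_p) = 12/(2·0.64) = 9.375, so K_p = 87.89/5.1 = 17.2.

K_p = 17.2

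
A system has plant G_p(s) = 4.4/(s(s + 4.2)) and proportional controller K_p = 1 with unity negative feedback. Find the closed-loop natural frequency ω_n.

ω_n = 2.1 rad/s

The closed-loop denominator is s(s+4.2) + 1·4.4 = s² + 4.2s + 4.4.
Matching s² + 2ζω_n s + ω_n²: ω_n = √4.4 = 2.098 rad/s and 2ζω_n = 4.2, so ζ = 4.2/(2·2.098) = 1.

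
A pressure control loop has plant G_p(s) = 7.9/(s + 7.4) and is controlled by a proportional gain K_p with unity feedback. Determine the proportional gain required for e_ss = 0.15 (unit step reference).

K_p = 5.31

For a type-0 loop with proportional control, e_ss = 1/(1 + K_p·G_p(0)).
G_p(0) = 1.068. Require 1/(1 + K_p·1.068) = 0.15, so 1 + 1.068·K_p = 6.667.
K_p = (6.667 − 1)/1.068 = 5.31.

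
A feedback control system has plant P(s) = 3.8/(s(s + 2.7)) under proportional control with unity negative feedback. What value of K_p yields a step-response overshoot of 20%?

From %OS = 100·exp(−πζ/√(1−ζ²)) = 20%, ζ = −ln(0.2)/√(π²+ln²(0.2)) = 0.4559.
Characteristic equation s² + 2.7s + 3.8K_p = 0 gives ζ = 2.7/(2√(3.8K_p)).
Setting ζ = 0.4559: √(3.8K_p) = 2.7/(2·0.4559) = 2.961, so K_p = 8.767/3.8 = 2.31.

K_p = 2.31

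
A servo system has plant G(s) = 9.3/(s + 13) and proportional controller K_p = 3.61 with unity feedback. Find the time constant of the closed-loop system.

Closed-loop transfer function: T(s) = K_p·G(s)/(1 + K_p·G(s)) = 33.57/(s + 13 + 33.57) = 33.57/(s + 46.57).
Time constant τ = 1/46.57 = 0.0215 s.

τ = 0.0215 s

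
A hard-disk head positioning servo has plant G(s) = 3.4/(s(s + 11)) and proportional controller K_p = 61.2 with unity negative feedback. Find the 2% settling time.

From 1 + K_pG(s) = 0: s² + 11s + 208.1 = 0 ⇒ ω_n = 14.42, ζ = 0.3813.
2% settling time T_s ≈ 4/(ζω_n) = 4/5.5 = 0.727 s.

T_s ≈ 0.727 s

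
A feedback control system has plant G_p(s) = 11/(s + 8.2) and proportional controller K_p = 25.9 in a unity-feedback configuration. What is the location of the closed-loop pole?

s = -293.1

Closed-loop transfer function: T(s) = K_p·G_p(s)/(1 + K_p·G_p(s)) = 284.9/(s + 8.2 + 284.9) = 284.9/(s + 293.1).
The closed-loop pole is at s = −293.1.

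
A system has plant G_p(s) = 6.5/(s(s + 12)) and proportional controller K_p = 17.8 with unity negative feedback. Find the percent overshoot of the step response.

Closed-loop characteristic equation: s² + 12s + 115.7 = 0, so ω_n = 10.76 rad/s and ζ = 12/(2·10.76) = 0.5578.
%OS = 100·exp(−πζ/√(1−ζ²)) = 100·exp(−π·0.5578/√0.6889) = 12.1%.

12.1%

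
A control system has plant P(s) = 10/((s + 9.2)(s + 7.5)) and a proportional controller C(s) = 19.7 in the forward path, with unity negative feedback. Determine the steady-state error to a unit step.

The loop is type 0. Static position error constant K_pos = C(0)·P(0) = 19.7·0.1449 = 2.855.
Steady-state error to a unit step: e_ss = 1/(1+K_pos) = 1/3.855 = 0.259.

0.259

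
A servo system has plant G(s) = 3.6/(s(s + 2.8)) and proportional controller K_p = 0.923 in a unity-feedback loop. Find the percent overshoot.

The closed-loop denominator s² + 2.8s + 3.323 gives ω_n = √3.323 = 1.823 and ζ = 2.8/(2ω_n) = 0.768.
%OS = 100·exp(−πζ/√(1−ζ²)) = 100·exp(−π·0.768/√0.4101) = 2.31%.

2.31%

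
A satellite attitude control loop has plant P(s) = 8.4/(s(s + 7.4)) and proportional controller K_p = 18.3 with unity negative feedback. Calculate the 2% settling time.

From 1 + K_pP(s) = 0: s² + 7.4s + 153.7 = 0 ⇒ ω_n = 12.4, ζ = 0.2984.
2% settling time T_s ≈ 4/(ζω_n) = 4/3.7 = 1.08 s.

T_s ≈ 1.08 s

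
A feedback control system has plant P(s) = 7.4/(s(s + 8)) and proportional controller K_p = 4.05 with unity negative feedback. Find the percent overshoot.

3.47%

From 1 + K_pP(s) = 0: s² + 8s + 29.97 = 0 ⇒ ω_n = 5.474, ζ = 0.7307.
%OS = 100·exp(−πζ/√(1−ζ²)) = 100·exp(−π·0.7307/√0.4661) = 3.47%.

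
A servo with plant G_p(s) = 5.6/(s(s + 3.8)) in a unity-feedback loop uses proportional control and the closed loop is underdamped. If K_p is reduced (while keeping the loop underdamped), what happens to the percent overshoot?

decrease

ζ = 3.8/(2√(5.6K_p)) rises as K_p falls; higher damping means less overshoot.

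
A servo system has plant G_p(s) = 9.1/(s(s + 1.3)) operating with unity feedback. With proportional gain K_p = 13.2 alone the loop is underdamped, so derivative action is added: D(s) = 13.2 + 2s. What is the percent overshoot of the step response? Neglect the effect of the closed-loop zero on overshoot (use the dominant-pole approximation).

0.22%

Forward path: (13.2 + 2s)·9.1/(s(s+1.3)). The closed-loop characteristic equation is s² + (1.3 + 9.1·2)s + 9.1·13.2 = 0.
That is s² + 19.5s + 120.1 = 0, so ω_n = 10.96 rad/s and ζ = 19.5/(2·10.96) = 0.8896.
%OS = 100·exp(−πζ/√(1−ζ²)) = 0.22%.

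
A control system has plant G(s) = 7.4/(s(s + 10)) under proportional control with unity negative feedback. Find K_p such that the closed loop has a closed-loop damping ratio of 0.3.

Closed-loop characteristic equation: s² + 10s + K_p·7.4 = 0.
So ω_n = √(7.4K_p) and 2ζω_n = 10, giving ζ = 10/(2√(7.4K_p)).
Setting ζ = 0.3: √(7.4K_p) = 10/(2·0.3) = 16.67, so K_p = 277.8/7.4 = 37.5.

K_p = 37.5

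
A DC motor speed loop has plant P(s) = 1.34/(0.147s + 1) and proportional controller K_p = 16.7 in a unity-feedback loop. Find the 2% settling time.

Closed loop: T(s) = K_p·P/(1+K_p·P) = 22.38/(0.147s + 1 + 22.38), with pole at s = −(1 + 22.38)/0.147 = −159.
τ = 1/159 = 0.006288 s, so 2% settling time ≈ 4τ = 0.0252 s.

T_s ≈ 0.0252 s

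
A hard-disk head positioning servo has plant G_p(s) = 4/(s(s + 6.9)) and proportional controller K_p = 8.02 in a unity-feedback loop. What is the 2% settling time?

The closed-loop denominator s² + 6.9s + 32.08 gives ω_n = √32.08 = 5.664 and ζ = 6.9/(2ω_n) = 0.6091.
2% settling time T_s ≈ 4/(ζω_n) = 4/3.45 = 1.16 s.

T_s ≈ 1.16 s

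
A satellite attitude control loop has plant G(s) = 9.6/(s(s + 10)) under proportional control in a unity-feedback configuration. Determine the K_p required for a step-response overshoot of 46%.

From %OS = 100·exp(−πζ/√(1−ζ²)) = 46%, ζ = −ln(0.46)/√(π²+ln²(0.46)) = 0.24.
Characteristic equation s² + 10s + 9.6K_p = 0 gives ζ = 10/(2√(9.6K_p)).
Setting ζ = 0.24: √(9.6K_p) = 10/(2·0.24) = 20.84, so K_p = 434.2/9.6 = 45.2.

K_p = 45.2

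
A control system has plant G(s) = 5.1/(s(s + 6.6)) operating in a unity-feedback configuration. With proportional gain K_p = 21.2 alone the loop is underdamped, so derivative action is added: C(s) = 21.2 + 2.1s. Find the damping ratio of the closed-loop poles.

ζ = 0.832

Forward path: (21.2 + 2.1s)·5.1/(s(s+6.6)). The closed-loop characteristic equation is s² + (6.6 + 5.1·2.1)s + 5.1·21.2 = 0.
That is s² + 17.31s + 108.1 = 0, so ω_n = 10.4 rad/s and ζ = 17.31/(2·10.4) = 0.8324.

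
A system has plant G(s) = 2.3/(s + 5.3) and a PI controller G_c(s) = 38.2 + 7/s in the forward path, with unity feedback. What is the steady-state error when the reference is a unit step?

The open loop G_c(s)G(s) has a pole at the origin (type 1), so the static position error constant is infinite and e_ss = 1/(1+∞) = 0.

0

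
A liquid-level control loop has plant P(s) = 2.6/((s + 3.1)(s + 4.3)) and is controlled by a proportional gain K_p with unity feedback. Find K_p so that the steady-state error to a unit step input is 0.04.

K_p = 123

The loop is type 0, so e_ss(step) = 1/(1 + K_pos) with K_pos = K_p·P(0).
P(0) = 0.195. Require 1/(1 + K_p·0.195) = 0.04, so 1 + 0.195·K_p = 25.
K_p = (25 − 1)/0.195 = 123.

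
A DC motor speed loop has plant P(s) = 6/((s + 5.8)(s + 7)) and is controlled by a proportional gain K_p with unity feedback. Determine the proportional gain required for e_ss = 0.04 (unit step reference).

K_p = 162

Steady-state error for a unit step on this type-0 loop is 1/(1 + K_p·P(0)).
P(0) = 0.1478. Require 1/(1 + K_p·0.1478) = 0.04, so 1 + 0.1478·K_p = 25.
K_p = (25 − 1)/0.1478 = 162.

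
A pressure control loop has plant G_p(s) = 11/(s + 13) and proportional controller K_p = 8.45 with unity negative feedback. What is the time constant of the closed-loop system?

τ = 0.00944 s

Closed-loop transfer function: T(s) = K_p·G_p(s)/(1 + K_p·G_p(s)) = 92.95/(s + 13 + 92.95) = 92.95/(s + 105.9).
Time constant τ = 1/105.9 = 0.00944 s.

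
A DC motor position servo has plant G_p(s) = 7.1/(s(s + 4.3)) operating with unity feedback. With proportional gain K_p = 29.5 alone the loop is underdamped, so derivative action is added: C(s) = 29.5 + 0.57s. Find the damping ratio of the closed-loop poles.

Forward path: (29.5 + 0.57s)·7.1/(s(s+4.3)). The closed-loop characteristic equation is s² + (4.3 + 7.1·0.57)s + 7.1·29.5 = 0.
That is s² + 8.347s + 209.4 = 0, so ω_n = 14.47 rad/s and ζ = 8.347/(2·14.47) = 0.2884.

ζ = 0.288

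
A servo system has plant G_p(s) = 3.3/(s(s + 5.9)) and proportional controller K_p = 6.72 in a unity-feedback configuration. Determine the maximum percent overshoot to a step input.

8.01%

From 1 + K_pG_p(s) = 0: s² + 5.9s + 22.18 = 0 ⇒ ω_n = 4.709, ζ = 0.6264.
%OS = 100·exp(−πζ/√(1−ζ²)) = 100·exp(−π·0.6264/√0.6076) = 8.01%.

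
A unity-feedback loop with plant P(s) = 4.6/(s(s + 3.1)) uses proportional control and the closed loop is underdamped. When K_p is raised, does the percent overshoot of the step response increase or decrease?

Characteristic equation s² + 3.1s + K_p·4.6 = 0: raising K_p raises ω_n while 2ζω_n = 3.1 is fixed, so ζ falls and overshoot grows.

increase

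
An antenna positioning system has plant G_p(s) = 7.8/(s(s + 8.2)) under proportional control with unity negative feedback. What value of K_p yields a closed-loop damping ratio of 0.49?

Closed-loop characteristic equation: s² + 8.2s + K_p·7.8 = 0.
So ω_n = √(7.8K_p) and 2ζω_n = 8.2, giving ζ = 8.2/(2√(7.8K_p)).
Setting ζ = 0.49: √(7.8K_p) = 8.2/(2·0.49) = 8.367, so K_p = 70.01/7.8 = 8.98.

K_p = 8.98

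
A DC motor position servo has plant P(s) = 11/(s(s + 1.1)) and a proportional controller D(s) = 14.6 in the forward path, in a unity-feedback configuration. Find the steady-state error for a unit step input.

0

The open loop D(s)P(s) has a pole at the origin (type 1), so the static position error constant is infinite and e_ss = 1/(1+∞) = 0.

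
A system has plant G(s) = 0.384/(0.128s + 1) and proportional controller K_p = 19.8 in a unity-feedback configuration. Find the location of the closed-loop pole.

Closed loop: T(s) = K_p·G/(1+K_p·G) = 7.603/(0.128s + 1 + 7.603), with pole at s = −(1 + 7.603)/0.128 = −67.21.

s = -67.21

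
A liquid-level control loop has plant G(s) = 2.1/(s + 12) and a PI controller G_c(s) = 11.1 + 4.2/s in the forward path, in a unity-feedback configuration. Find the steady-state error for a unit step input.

The open loop G_c(s)G(s) has a pole at the origin (type 1), so the static position error constant is infinite and e_ss = 1/(1+∞) = 0.

0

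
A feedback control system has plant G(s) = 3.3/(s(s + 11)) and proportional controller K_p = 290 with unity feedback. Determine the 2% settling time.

T_s ≈ 0.727 s

The closed-loop denominator s² + 11s + 957 gives ω_n = √957 = 30.94 and ζ = 11/(2ω_n) = 0.1778.
2% settling time T_s ≈ 4/(ζω_n) = 4/5.5 = 0.727 s.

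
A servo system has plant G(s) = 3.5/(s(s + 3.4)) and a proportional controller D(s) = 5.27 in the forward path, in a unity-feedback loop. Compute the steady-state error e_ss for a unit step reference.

0

The open loop D(s)G(s) has a pole at the origin (type 1), so the static position error constant is infinite and e_ss = 1/(1+∞) = 0.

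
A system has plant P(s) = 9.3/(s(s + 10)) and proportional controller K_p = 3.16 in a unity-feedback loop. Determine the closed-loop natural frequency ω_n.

ω_n = 5.42 rad/s

With unity feedback the closed-loop characteristic equation is s² + 10s + 3.16·9.3 = s² + 10s + 29.39 = 0.
So ω_n² = 29.39 ⇒ ω_n = 5.421 rad/s, and ζ = 10/(2ω_n) = 0.922.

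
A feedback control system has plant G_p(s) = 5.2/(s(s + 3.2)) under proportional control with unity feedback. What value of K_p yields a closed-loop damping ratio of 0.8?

Closed-loop characteristic equation: s² + 3.2s + K_p·5.2 = 0.
So ω_n = √(5.2K_p) and 2ζω_n = 3.2, giving ζ = 3.2/(2√(5.2K_p)).
Setting ζ = 0.8: √(5.2K_p) = 3.2/(2·0.8) = 2, so K_p = 4/5.2 = 0.769.

K_p = 0.769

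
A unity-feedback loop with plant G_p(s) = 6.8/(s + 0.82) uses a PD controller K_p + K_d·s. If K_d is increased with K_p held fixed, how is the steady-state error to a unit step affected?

unchanged

At s = 0 the derivative term contributes nothing: C(0) = K_p regardless of K_d, so K_pos = K_p·G_p(0) and e_ss are unchanged.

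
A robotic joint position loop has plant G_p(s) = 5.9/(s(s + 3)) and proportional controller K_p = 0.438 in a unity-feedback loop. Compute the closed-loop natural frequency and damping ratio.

1 + K_p·G_p(s) = 0 gives s² + 3s + 2.584 = 0.
So ω_n² = 2.584 ⇒ ω_n = 1.608 rad/s, and ζ = 3/(2ω_n) = 0.933.

ω_n = 1.61 rad/s, ζ = 0.933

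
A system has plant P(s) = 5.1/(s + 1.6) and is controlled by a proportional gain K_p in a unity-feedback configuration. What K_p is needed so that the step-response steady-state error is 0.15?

Steady-state error for a unit step on this type-0 loop is 1/(1 + K_p·P(0)).
P(0) = 3.187. Require 1/(1 + K_p·3.187) = 0.15, so 1 + 3.187·K_p = 6.667.
K_p = (6.667 − 1)/3.187 = 1.78.

K_p = 1.78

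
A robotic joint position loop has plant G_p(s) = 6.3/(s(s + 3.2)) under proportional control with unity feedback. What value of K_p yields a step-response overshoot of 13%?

K_p = 1.37

From %OS = 100·exp(−πζ/√(1−ζ²)) = 13%, ζ = −ln(0.13)/√(π²+ln²(0.13)) = 0.5446.
Characteristic equation s² + 3.2s + 6.3K_p = 0 gives ζ = 3.2/(2√(6.3K_p)).
Setting ζ = 0.5446: √(6.3K_p) = 3.2/(2·0.5446) = 2.938, so K_p = 8.63/6.3 = 1.37.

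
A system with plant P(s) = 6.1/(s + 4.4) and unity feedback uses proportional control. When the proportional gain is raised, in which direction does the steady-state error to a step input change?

e_ss = 1/(1 + K_p·P(0)); a larger K_p raises the denominator, so e_ss decreases.

decrease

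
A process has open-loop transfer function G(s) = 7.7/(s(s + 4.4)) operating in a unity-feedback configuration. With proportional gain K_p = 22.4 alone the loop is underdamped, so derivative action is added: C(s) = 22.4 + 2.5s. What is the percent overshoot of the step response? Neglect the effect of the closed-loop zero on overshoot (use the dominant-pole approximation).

0.15%

Forward path: (22.4 + 2.5s)·7.7/(s(s+4.4)). The closed-loop characteristic equation is s² + (4.4 + 7.7·2.5)s + 7.7·22.4 = 0.
That is s² + 23.65s + 172.5 = 0, so ω_n = 13.13 rad/s and ζ = 23.65/(2·13.13) = 0.9004.
%OS = 100·exp(−πζ/√(1−ζ²)) = 0.15%.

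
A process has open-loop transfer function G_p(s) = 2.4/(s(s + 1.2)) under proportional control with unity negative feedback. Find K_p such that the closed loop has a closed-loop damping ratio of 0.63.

K_p = 0.378

Closed-loop characteristic equation: s² + 1.2s + K_p·2.4 = 0.
So ω_n = √(2.4K_p) and 2ζω_n = 1.2, giving ζ = 1.2/(2√(2.4K_p)).
Setting ζ = 0.63: √(2.4K_p) = 1.2/(2·0.63) = 0.9524, so K_p = 0.907/2.4 = 0.378.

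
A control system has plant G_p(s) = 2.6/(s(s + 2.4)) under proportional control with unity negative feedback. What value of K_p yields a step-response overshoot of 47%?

From %OS = 100·exp(−πζ/√(1−ζ²)) = 47%, ζ = −ln(0.47)/√(π²+ln²(0.47)) = 0.2337.
Characteristic equation s² + 2.4s + 2.6K_p = 0 gives ζ = 2.4/(2√(2.6K_p)).
Setting ζ = 0.2337: √(2.6K_p) = 2.4/(2·0.2337) = 5.135, so K_p = 26.37/2.6 = 10.1.

K_p = 10.1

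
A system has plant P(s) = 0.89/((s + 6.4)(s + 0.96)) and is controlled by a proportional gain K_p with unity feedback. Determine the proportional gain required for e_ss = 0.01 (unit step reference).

K_p = 683

For a type-0 loop with proportional control, e_ss = 1/(1 + K_p·P(0)).
P(0) = 0.1449. Require 1/(1 + K_p·0.1449) = 0.01, so 1 + 0.1449·K_p = 100.
K_p = (100 − 1)/0.1449 = 683.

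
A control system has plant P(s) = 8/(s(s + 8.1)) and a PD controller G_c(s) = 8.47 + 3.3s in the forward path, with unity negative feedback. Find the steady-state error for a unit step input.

0

The open loop G_c(s)P(s) has a pole at the origin (type 1), so the static position error constant is infinite and e_ss = 1/(1+∞) = 0.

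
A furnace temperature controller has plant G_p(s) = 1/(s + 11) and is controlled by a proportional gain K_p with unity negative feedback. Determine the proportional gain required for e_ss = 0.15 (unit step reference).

Steady-state error for a unit step on this type-0 loop is 1/(1 + K_p·G_p(0)).
G_p(0) = 0.09091. Require 1/(1 + K_p·0.09091) = 0.15, so 1 + 0.09091·K_p = 6.667.
K_p = (6.667 − 1)/0.09091 = 62.3.

K_p = 62.3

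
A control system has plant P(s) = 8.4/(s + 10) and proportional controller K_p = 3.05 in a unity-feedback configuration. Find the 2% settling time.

Closed-loop transfer function: T(s) = K_p·P(s)/(1 + K_p·P(s)) = 25.62/(s + 10 + 25.62) = 25.62/(s + 35.62).
Time constant τ = 1/35.62 = 0.02807 s, so the 2% settling time is about 4τ = 0.112 s.

T_s ≈ 0.112 s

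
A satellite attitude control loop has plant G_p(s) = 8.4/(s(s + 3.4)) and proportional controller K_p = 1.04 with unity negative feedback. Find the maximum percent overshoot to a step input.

11%

Closed-loop characteristic equation: s² + 3.4s + 8.736 = 0, so ω_n = 2.956 rad/s and ζ = 3.4/(2·2.956) = 0.5752.
%OS = 100·exp(−πζ/√(1−ζ²)) = 100·exp(−π·0.5752/√0.6692) = 11%.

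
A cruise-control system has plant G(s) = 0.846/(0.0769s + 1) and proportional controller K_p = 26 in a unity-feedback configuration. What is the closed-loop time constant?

Closed loop: T(s) = K_p·G/(1+K_p·G) = 22/(0.0769s + 1 + 22), with pole at s = −(1 + 22)/0.0769 = −299.
Closed-loop time constant τ = 1/299 = 0.00334 s.

τ = 0.00334 s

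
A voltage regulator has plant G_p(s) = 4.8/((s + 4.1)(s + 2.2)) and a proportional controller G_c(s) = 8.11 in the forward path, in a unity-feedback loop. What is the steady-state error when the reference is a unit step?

0.188

The loop is type 0. Static position error constant K_pos = G_c(0)·G_p(0) = 8.11·0.5322 = 4.316.
Steady-state error to a unit step: e_ss = 1/(1+K_pos) = 1/5.316 = 0.188.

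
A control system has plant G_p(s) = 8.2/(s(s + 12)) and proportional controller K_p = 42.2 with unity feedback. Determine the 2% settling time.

T_s ≈ 0.667 s

The closed-loop denominator s² + 12s + 346 gives ω_n = √346 = 18.6 and ζ = 12/(2ω_n) = 0.3225.
2% settling time T_s ≈ 4/(ζω_n) = 4/6 = 0.667 s.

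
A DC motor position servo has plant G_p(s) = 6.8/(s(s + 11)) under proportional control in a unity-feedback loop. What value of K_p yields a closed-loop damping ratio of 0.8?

K_p = 6.95

Closed-loop characteristic equation: s² + 11s + K_p·6.8 = 0.
So ω_n = √(6.8K_p) and 2ζω_n = 11, giving ζ = 11/(2√(6.8K_p)).
Setting ζ = 0.8: √(6.8K_p) = 11/(2·0.8) = 6.875, so K_p = 47.27/6.8 = 6.95.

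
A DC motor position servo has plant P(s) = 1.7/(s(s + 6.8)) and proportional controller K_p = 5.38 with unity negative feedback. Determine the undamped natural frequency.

ω_n = 3.02 rad/s

The closed-loop denominator is s(s+6.8) + 5.38·1.7 = s² + 6.8s + 9.146.
So ω_n² = 9.146 ⇒ ω_n = 3.024 rad/s, and ζ = 6.8/(2ω_n) = 1.12.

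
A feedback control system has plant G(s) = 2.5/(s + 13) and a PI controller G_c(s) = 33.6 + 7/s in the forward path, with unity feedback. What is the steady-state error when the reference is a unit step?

0

The open loop G_c(s)G(s) has a pole at the origin (type 1), so the static position error constant is infinite and e_ss = 1/(1+∞) = 0.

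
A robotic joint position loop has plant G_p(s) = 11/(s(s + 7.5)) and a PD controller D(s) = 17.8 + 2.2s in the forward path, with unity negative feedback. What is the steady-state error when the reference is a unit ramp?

0.0383

The loop has one pole at the origin (type 1). Velocity error constant K_v = lim_{s→0} s·D(s)G_p(s) = 17.8·11/7.5 = 26.11.
Steady-state error to a unit ramp: e_ss = 1/K_v = 0.0383.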